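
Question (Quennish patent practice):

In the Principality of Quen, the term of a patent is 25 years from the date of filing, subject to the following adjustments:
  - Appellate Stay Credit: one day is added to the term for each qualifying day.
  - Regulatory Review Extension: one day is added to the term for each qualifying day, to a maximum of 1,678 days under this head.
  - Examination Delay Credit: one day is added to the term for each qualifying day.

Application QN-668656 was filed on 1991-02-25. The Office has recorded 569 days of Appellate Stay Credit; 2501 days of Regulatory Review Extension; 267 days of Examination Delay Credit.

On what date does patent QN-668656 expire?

2023-01-13

Base term: filing date + 25 years → 25 February 2016.
Appellate Stay Credit: +569 days → 16 September 2017.
Regulatory Review Extension: 2501 days claimed exceeds the 1678-day cap, so +1678 days → 21 April 2022.
Examination Delay Credit: +267 days → 13 January 2023.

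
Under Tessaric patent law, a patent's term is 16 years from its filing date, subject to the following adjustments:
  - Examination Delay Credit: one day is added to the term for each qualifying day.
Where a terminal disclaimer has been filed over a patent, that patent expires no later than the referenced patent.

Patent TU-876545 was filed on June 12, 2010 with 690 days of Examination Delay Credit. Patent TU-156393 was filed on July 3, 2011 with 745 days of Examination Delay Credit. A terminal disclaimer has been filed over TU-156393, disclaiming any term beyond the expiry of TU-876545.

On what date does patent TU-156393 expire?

Natural term of TU-156393:
  Base: filing + 16 years → 3 July 2027.
  Examination Delay Credit: +745 days → 17 July 2029.
Expiry of referenced patent TU-876545:
  Base: filing + 16 years → 12 June 2026.
  Examination Delay Credit: +690 days → 2 May 2028.
Terminal disclaimer: TU-156393 expires on the earlier of 17 July 2029 and 2 May 2028.

May 2, 2028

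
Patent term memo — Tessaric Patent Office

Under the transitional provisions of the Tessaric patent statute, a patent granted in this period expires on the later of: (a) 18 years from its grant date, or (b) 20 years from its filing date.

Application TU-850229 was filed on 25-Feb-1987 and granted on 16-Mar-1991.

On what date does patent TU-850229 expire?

(a) grant + 18 years → 16 March 2009.
(b) filing + 20 years → 25 February 2007.
Later of the two: 16 March 2009.

2009-03-16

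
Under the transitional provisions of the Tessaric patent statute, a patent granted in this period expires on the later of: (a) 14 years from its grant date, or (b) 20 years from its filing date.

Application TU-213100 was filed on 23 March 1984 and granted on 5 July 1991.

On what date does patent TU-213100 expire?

(a) grant + 14 years → 5 July 2005.
(b) filing + 20 years → 23 March 2004.
Later of the two: 5 July 2005.

2005-07-05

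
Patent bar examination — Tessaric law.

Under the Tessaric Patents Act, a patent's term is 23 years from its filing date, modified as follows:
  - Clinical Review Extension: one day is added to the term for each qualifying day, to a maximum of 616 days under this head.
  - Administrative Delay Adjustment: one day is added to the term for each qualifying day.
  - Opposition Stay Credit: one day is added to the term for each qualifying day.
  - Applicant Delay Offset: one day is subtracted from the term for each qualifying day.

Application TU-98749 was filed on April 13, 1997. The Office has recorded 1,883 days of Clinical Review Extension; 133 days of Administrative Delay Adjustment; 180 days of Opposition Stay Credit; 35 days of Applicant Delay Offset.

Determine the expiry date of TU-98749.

Base term: filing date + 23 years → 13 April 2020.
Clinical Review Extension: 1883 days claimed exceeds the 616-day cap, so +616 days → 20 December 2021.
Administrative Delay Adjustment: +133 days → 2 May 2022.
Opposition Stay Credit: +180 days → 29 October 2022.
Applicant Delay Offset: −35 days → 24 September 2022.

September 24, 2022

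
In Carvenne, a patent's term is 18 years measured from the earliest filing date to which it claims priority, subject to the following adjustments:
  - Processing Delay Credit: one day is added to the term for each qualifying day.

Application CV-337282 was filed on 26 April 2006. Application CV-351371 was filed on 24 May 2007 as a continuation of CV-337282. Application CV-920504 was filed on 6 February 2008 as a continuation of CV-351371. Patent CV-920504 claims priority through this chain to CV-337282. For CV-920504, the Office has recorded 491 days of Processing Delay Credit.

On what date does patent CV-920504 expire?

August 30, 2025

Earliest priority filing: 26 April 2006.
Base term: 26 April 2006 + 18 years → 26 April 2024.
Processing Delay Credit: +491 days → 30 August 2025.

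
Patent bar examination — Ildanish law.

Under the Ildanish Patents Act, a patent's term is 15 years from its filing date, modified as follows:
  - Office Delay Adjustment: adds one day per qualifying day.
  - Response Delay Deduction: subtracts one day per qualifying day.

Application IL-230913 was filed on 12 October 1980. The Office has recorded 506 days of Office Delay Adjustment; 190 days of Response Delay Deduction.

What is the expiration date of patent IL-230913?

1996-08-23

Base term: filing date + 15 years → 12 October 1995.
Office Delay Adjustment: +506 days → 1 March 1997.
Response Delay Deduction: −190 days → 23 August 1996.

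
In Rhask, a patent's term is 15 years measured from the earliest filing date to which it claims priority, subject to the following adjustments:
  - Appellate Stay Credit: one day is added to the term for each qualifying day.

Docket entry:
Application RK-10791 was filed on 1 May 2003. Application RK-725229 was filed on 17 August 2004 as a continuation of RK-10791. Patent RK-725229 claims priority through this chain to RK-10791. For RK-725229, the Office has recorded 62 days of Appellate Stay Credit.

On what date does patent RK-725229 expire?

Earliest priority filing: 1 May 2003.
Base term: 1 May 2003 + 15 years → 1 May 2018.
Appellate Stay Credit: +62 days → 2 July 2018.

2018-07-02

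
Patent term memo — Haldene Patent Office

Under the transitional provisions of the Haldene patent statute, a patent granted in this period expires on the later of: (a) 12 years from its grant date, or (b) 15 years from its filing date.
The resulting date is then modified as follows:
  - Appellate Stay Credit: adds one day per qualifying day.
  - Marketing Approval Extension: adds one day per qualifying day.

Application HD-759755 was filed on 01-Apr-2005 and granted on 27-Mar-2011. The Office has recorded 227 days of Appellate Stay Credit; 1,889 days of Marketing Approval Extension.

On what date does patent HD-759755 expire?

2029-01-10

(a) grant + 12 years → 27 March 2023.
(b) filing + 15 years → 1 April 2020.
Later of the two: 27 March 2023.
Appellate Stay Credit: +227 days → 9 November 2023.
Marketing Approval Extension: +1889 days → 10 January 2029.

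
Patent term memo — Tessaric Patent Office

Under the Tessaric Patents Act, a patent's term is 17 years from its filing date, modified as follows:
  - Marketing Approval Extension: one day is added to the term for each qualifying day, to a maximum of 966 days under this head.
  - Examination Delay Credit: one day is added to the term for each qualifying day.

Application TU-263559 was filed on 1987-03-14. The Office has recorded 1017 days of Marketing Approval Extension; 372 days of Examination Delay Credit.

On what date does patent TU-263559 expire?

November 12, 2007

Base term: filing date + 17 years → 14 March 2004.
Marketing Approval Extension: 1017 days claimed exceeds the 966-day cap, so +966 days → 5 November 2006.
Examination Delay Credit: +372 days → 12 November 2007.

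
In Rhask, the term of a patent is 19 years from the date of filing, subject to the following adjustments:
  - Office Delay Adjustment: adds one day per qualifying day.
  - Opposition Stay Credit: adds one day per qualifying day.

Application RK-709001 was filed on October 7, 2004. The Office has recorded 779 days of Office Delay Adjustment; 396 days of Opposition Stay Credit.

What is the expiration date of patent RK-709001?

December 25, 2026

Base term: filing date + 19 years → 7 October 2023.
Office Delay Adjustment: +779 days → 24 November 2025.
Opposition Stay Credit: +396 days → 25 December 2026.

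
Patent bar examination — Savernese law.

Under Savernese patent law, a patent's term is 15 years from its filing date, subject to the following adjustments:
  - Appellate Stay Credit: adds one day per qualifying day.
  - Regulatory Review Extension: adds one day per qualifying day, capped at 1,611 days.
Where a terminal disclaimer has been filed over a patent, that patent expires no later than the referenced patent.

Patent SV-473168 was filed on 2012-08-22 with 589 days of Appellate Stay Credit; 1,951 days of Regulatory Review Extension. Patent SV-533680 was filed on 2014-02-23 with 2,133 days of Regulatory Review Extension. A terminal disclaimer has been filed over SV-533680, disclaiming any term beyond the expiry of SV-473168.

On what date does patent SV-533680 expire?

Natural term of SV-533680:
  Base: filing + 15 years → 23 February 2029.
  Regulatory Review Extension: 2133 days claimed exceeds the 1611-day cap, so +1611 days → 23 July 2033.
Expiry of referenced patent SV-473168:
  Base: filing + 15 years → 22 August 2027.
  Appellate Stay Credit: +589 days → 2 April 2029.
  Regulatory Review Extension: 1951 days claimed exceeds the 1611-day cap, so +1611 days → 30 August 2033.
Terminal disclaimer: SV-533680 expires on the earlier of 23 July 2033 and 30 August 2033.

July 23, 2033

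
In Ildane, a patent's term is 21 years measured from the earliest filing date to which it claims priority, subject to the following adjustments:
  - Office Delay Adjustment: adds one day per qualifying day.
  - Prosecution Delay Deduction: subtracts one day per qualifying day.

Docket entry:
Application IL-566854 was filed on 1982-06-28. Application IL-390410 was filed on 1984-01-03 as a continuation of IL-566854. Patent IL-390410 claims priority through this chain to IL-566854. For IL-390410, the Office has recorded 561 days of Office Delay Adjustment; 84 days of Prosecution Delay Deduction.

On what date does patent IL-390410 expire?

Earliest priority filing: 28 June 1982.
Base term: 28 June 1982 + 21 years → 28 June 2003.
Office Delay Adjustment: +561 days → 9 January 2005.
Prosecution Delay Deduction: −84 days → 17 October 2004.

October 17, 2004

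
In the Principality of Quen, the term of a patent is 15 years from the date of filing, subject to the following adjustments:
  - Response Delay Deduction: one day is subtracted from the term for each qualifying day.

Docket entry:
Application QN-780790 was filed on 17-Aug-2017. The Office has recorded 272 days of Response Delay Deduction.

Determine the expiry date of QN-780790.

Base term: filing date + 15 years → 17 August 2032.
Response Delay Deduction: −272 days → 19 November 2031.

2031-11-19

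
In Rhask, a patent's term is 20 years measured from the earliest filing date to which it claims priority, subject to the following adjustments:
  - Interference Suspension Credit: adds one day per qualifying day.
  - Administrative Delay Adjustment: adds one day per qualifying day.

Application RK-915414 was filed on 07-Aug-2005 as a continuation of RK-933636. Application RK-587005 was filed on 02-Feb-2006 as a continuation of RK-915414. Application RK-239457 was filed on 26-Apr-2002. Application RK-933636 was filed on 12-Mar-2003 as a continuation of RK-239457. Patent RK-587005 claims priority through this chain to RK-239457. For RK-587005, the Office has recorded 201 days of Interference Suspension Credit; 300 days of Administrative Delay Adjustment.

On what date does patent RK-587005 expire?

Earliest priority filing: 26 April 2002.
Base term: 26 April 2002 + 20 years → 26 April 2022.
Interference Suspension Credit: +201 days → 13 November 2022.
Administrative Delay Adjustment: +300 days → 9 September 2023.

September 9, 2023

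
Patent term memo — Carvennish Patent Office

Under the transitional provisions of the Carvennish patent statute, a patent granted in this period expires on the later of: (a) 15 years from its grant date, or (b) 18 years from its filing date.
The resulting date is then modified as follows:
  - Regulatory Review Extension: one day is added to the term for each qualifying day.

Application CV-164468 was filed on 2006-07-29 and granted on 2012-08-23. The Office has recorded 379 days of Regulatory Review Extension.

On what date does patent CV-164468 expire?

2028-09-05

(a) grant + 15 years → 23 August 2027.
(b) filing + 18 years → 29 July 2024.
Later of the two: 23 August 2027.
Regulatory Review Extension: +379 days → 5 September 2028.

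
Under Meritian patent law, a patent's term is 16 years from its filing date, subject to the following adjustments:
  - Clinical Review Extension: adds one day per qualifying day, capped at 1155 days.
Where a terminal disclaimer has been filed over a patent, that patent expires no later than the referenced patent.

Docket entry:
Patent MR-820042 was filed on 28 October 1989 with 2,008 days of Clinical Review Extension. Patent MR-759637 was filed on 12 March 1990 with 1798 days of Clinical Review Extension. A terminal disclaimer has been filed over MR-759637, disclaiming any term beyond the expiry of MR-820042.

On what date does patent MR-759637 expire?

December 26, 2008

Natural term of MR-759637:
  Base: filing + 16 years → 12 March 2006.
  Clinical Review Extension: 1798 days claimed exceeds the 1155-day cap, so +1155 days → 10 May 2009.
Expiry of referenced patent MR-820042:
  Base: filing + 16 years → 28 October 2005.
  Clinical Review Extension: 2008 days claimed exceeds the 1155-day cap, so +1155 days → 26 December 2008.
Terminal disclaimer: MR-759637 expires on the earlier of 10 May 2009 and 26 December 2008.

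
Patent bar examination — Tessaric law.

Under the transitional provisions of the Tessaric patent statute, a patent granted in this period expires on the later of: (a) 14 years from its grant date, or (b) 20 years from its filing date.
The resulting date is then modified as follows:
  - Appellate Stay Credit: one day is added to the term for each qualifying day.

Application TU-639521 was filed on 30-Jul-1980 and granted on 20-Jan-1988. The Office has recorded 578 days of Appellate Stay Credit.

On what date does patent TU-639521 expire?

August 21, 2003

(a) grant + 14 years → 20 January 2002.
(b) filing + 20 years → 30 July 2000.
Later of the two: 20 January 2002.
Appellate Stay Credit: +578 days → 21 August 2003.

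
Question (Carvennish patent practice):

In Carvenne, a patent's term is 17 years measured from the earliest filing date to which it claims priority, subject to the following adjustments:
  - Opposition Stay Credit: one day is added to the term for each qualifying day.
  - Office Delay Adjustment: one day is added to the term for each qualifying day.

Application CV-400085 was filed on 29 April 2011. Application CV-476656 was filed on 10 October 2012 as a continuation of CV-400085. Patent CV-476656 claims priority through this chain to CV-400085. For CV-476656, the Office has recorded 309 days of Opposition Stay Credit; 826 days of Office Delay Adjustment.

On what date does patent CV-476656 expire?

June 8, 2031

Earliest priority filing: 29 April 2011.
Base term: 29 April 2011 + 17 years → 29 April 2028.
Opposition Stay Credit: +309 days → 4 March 2029.
Office Delay Adjustment: +826 days → 8 June 2031.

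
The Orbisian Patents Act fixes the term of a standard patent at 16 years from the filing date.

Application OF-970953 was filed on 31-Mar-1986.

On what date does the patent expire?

March 31, 2002

Filing date + 16 years → 31 March 2002.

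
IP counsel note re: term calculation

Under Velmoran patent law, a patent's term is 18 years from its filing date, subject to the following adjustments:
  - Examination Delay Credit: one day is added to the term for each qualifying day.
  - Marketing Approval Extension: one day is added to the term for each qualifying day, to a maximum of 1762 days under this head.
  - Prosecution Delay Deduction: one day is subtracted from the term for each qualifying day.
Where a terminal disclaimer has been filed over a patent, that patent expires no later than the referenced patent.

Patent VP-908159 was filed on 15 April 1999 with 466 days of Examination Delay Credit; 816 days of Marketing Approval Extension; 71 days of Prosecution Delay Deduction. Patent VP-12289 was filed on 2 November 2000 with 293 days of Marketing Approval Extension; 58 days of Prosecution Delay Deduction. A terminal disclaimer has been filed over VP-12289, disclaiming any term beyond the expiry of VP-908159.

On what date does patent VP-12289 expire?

Natural term of VP-12289:
  Base: filing + 18 years → 2 November 2018.
  Marketing Approval Extension: 293 days (within the 1762-day cap) → +293 days → 22 August 2019.
  Prosecution Delay Deduction: −58 days → 25 June 2019.
Expiry of referenced patent VP-908159:
  Base: filing + 18 years → 15 April 2017.
  Examination Delay Credit: +466 days → 25 July 2018.
  Marketing Approval Extension: 816 days (within the 1762-day cap) → +816 days → 18 October 2020.
  Prosecution Delay Deduction: −71 days → 8 August 2020.
Terminal disclaimer: VP-12289 expires on the earlier of 25 June 2019 and 8 August 2020.

2019-06-25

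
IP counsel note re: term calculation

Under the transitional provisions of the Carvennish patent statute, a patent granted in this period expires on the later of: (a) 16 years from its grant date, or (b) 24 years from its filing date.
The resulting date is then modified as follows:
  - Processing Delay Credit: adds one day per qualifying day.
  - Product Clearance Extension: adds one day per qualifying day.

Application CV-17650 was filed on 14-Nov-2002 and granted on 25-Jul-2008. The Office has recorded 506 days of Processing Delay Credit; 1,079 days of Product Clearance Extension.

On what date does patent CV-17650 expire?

2031-03-18

(a) grant + 16 years → 25 July 2024.
(b) filing + 24 years → 14 November 2026.
Later of the two: 14 November 2026.
Processing Delay Credit: +506 days → 3 April 2028.
Product Clearance Extension: +1079 days → 18 March 2031.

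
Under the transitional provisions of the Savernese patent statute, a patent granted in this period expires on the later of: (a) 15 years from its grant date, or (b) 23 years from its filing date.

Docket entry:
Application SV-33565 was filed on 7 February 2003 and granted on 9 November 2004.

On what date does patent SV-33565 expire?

2026-02-07

(a) grant + 15 years → 9 November 2019.
(b) filing + 23 years → 7 February 2026.
Later of the two: 7 February 2026.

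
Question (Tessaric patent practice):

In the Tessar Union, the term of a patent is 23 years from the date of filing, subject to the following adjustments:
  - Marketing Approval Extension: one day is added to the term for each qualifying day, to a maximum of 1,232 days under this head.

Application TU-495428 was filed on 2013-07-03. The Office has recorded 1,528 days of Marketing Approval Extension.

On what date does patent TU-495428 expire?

November 17, 2039

Base term: filing date + 23 years → 3 July 2036.
Marketing Approval Extension: 1528 days claimed exceeds the 1232-day cap, so +1232 days → 17 November 2039.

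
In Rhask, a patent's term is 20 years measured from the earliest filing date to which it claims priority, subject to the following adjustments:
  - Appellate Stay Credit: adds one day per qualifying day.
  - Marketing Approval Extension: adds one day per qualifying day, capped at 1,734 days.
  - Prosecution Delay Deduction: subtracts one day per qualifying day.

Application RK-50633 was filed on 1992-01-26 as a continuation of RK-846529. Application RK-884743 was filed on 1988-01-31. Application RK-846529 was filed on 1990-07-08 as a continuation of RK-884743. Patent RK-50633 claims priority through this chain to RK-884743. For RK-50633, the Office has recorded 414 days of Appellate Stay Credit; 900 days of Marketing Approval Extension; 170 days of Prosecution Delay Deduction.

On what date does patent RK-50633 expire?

2011-03-20

Earliest priority filing: 31 January 1988.
Base term: 31 January 1988 + 20 years → 31 January 2008.
Appellate Stay Credit: +414 days → 20 March 2009.
Marketing Approval Extension: 900 days (within the 1734-day cap) → +900 days → 6 September 2011.
Prosecution Delay Deduction: −170 days → 20 March 2011.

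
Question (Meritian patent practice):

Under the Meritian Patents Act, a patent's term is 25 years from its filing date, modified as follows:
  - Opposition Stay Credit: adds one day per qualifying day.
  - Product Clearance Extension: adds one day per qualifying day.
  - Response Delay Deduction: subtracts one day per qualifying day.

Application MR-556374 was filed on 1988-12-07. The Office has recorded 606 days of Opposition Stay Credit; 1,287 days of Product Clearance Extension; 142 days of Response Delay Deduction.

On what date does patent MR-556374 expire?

Base term: filing date + 25 years → 7 December 2013.
Opposition Stay Credit: +606 days → 5 August 2015.
Product Clearance Extension: +1287 days → 12 February 2019.
Response Delay Deduction: −142 days → 23 September 2018.

September 23, 2018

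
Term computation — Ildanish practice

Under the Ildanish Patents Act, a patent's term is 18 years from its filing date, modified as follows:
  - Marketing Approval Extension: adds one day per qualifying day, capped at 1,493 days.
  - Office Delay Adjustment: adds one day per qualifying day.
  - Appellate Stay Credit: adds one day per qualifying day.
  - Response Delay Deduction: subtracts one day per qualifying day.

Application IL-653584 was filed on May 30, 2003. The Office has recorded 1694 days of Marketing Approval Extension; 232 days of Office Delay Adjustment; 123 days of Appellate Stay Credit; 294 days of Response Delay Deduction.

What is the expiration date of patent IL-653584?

August 31, 2025

Base term: filing date + 18 years → 30 May 2021.
Marketing Approval Extension: 1694 days claimed exceeds the 1493-day cap, so +1493 days → 1 July 2025.
Office Delay Adjustment: +232 days → 18 February 2026.
Appellate Stay Credit: +123 days → 21 June 2026.
Response Delay Deduction: −294 days → 31 August 2025.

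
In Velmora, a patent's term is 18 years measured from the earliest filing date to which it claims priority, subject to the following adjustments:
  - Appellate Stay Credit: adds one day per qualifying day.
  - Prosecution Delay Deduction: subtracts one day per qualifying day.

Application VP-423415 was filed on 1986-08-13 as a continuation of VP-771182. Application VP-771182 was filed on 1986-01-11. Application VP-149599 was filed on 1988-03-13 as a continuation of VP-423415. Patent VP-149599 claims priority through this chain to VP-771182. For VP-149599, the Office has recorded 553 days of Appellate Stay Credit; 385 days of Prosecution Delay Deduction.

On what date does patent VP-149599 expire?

June 27, 2004

Earliest priority filing: 11 January 1986.
Base term: 11 January 1986 + 18 years → 11 January 2004.
Appellate Stay Credit: +553 days → 17 July 2005.
Prosecution Delay Deduction: −385 days → 27 June 2004.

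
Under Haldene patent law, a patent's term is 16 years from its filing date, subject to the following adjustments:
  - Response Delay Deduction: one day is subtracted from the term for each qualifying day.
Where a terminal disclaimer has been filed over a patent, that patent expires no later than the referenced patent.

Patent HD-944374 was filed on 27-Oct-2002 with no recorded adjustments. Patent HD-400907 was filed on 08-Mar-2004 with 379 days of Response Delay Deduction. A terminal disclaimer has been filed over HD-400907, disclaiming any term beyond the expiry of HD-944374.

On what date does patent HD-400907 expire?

October 27, 2018

Natural term of HD-400907:
  Base: filing + 16 years → 8 March 2020.
  Response Delay Deduction: −379 days → 23 February 2019.
Expiry of referenced patent HD-944374:
  Base: filing + 16 years → 27 October 2018.
Terminal disclaimer: HD-400907 expires on the earlier of 23 February 2019 and 27 October 2018.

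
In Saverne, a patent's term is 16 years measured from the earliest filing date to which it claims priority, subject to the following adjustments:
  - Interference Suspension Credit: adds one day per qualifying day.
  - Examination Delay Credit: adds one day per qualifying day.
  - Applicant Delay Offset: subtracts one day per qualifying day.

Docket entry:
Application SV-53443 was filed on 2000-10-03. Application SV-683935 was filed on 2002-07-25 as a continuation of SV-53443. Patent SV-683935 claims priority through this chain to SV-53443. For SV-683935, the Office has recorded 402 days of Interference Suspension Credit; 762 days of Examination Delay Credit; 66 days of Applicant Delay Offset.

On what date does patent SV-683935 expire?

2019-10-06

Earliest priority filing: 3 October 2000.
Base term: 3 October 2000 + 16 years → 3 October 2016.
Interference Suspension Credit: +402 days → 9 November 2017.
Examination Delay Credit: +762 days → 11 December 2019.
Applicant Delay Offset: −66 days → 6 October 2019.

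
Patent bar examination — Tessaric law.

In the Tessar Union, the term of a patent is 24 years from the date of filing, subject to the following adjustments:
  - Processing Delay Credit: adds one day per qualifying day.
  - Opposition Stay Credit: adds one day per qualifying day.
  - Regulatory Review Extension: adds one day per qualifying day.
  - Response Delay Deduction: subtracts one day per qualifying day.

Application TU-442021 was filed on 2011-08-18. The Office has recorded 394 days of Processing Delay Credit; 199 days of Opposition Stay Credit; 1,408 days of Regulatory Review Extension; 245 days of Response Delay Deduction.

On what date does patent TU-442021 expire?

Base term: filing date + 24 years → 18 August 2035.
Processing Delay Credit: +394 days → 15 September 2036.
Opposition Stay Credit: +199 days → 2 April 2037.
Regulatory Review Extension: +1408 days → 8 February 2041.
Response Delay Deduction: −245 days → 8 June 2040.

June 8, 2040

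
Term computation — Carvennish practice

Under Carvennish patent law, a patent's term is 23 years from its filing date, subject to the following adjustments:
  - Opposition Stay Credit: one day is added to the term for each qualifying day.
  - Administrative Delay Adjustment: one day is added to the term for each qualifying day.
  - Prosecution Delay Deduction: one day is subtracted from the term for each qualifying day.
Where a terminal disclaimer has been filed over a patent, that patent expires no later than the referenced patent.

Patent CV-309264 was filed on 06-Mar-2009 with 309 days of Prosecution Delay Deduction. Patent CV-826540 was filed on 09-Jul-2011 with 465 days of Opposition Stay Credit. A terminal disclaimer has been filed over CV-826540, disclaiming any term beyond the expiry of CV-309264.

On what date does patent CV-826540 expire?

2031-05-02

Natural term of CV-826540:
  Base: filing + 23 years → 9 July 2034.
  Opposition Stay Credit: +465 days → 17 October 2035.
Expiry of referenced patent CV-309264:
  Base: filing + 23 years → 6 March 2032.
  Prosecution Delay Deduction: −309 days → 2 May 2031.
Terminal disclaimer: CV-826540 expires on the earlier of 17 October 2035 and 2 May 2031.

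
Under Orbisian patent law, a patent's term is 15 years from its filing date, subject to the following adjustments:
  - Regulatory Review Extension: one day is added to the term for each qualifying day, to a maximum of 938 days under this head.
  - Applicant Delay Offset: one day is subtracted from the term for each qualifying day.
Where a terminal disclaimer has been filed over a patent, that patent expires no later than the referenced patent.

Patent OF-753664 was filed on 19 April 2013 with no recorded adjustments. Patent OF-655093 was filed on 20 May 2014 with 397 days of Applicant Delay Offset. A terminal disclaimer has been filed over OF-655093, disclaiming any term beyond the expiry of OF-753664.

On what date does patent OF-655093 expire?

April 18, 2028

Natural term of OF-655093:
  Base: filing + 15 years → 20 May 2029.
  Applicant Delay Offset: −397 days → 18 April 2028.
Expiry of referenced patent OF-753664:
  Base: filing + 15 years → 19 April 2028.
Terminal disclaimer: OF-655093 expires on the earlier of 18 April 2028 and 19 April 2028.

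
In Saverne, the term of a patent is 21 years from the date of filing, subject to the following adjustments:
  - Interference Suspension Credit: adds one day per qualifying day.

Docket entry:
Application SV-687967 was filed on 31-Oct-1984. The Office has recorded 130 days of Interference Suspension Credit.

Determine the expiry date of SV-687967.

2006-03-10

Base term: filing date + 21 years → 31 October 2005.
Interference Suspension Credit: +130 days → 10 March 2006.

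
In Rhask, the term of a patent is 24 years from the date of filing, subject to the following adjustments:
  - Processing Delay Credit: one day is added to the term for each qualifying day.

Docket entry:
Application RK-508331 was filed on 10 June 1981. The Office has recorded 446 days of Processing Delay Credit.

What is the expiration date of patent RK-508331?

2006-08-30

Base term: filing date + 24 years → 10 June 2005.
Processing Delay Credit: +446 days → 30 August 2006.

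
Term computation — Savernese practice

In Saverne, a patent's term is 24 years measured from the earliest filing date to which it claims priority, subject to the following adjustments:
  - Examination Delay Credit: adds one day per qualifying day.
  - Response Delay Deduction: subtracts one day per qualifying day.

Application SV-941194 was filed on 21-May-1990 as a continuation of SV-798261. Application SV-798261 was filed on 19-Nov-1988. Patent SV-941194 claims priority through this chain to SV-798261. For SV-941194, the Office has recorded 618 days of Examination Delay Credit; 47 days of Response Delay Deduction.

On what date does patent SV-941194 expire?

2014-06-13

Earliest priority filing: 19 November 1988.
Base term: 19 November 1988 + 24 years → 19 November 2012.
Examination Delay Credit: +618 days → 30 July 2014.
Response Delay Deduction: −47 days → 13 June 2014.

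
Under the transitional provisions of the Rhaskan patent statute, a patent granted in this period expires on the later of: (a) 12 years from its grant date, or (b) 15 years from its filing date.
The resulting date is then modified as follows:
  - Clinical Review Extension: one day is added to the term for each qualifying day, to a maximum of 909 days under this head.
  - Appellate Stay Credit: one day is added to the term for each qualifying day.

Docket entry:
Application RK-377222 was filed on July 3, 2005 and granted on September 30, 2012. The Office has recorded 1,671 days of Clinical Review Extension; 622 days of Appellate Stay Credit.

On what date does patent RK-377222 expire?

(a) grant + 12 years → 30 September 2024.
(b) filing + 15 years → 3 July 2020.
Later of the two: 30 September 2024.
Clinical Review Extension: 1671 days claimed exceeds the 909-day cap, so +909 days → 28 March 2027.
Appellate Stay Credit: +622 days → 9 December 2028.

2028-12-09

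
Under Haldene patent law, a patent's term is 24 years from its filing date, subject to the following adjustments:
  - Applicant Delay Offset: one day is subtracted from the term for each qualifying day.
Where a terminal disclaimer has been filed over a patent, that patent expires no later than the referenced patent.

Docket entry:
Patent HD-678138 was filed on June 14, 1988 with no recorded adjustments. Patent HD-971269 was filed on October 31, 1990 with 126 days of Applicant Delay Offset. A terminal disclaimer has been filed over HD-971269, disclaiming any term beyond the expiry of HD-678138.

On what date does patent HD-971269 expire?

2012-06-14

Natural term of HD-971269:
  Base: filing + 24 years → 31 October 2014.
  Applicant Delay Offset: −126 days → 27 June 2014.
Expiry of referenced patent HD-678138:
  Base: filing + 24 years → 14 June 2012.
Terminal disclaimer: HD-971269 expires on the earlier of 27 June 2014 and 14 June 2012.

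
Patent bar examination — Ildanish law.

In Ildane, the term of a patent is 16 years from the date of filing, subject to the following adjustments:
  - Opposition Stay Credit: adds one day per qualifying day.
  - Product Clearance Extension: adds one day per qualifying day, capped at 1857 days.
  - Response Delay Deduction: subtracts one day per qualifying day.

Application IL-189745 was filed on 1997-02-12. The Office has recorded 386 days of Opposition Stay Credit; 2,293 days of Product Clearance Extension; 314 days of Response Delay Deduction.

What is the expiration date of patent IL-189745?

May 26, 2018

Base term: filing date + 16 years → 12 February 2013.
Opposition Stay Credit: +386 days → 5 March 2014.
Product Clearance Extension: 2293 days claimed exceeds the 1857-day cap, so +1857 days → 5 April 2019.
Response Delay Deduction: −314 days → 26 May 2018.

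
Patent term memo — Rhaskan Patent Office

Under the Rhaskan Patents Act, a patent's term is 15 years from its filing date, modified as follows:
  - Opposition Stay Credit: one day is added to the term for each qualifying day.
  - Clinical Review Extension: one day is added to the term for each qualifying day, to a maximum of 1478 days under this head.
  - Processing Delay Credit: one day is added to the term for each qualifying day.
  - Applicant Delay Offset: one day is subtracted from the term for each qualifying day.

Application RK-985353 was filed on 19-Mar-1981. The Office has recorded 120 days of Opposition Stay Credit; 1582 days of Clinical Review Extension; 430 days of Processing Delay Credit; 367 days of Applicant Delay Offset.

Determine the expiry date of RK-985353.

Base term: filing date + 15 years → 19 March 1996.
Opposition Stay Credit: +120 days → 17 July 1996.
Clinical Review Extension: 1582 days claimed exceeds the 1478-day cap, so +1478 days → 3 August 2000.
Processing Delay Credit: +430 days → 7 October 2001.
Applicant Delay Offset: −367 days → 5 October 2000.

October 5, 2000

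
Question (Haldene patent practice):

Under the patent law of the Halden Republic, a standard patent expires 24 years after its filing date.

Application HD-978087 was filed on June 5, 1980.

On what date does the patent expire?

Filing date + 24 years → 5 June 2004.

2004-06-05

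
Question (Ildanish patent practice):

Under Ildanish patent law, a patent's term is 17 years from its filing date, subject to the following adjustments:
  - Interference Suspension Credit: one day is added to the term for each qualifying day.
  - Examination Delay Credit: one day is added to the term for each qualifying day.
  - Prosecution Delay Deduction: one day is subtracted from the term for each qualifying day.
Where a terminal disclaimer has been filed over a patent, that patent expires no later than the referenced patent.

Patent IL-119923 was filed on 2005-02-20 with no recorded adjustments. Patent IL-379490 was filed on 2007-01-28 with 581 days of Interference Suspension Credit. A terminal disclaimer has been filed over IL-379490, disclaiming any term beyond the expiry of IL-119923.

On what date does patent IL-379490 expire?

Natural term of IL-379490:
  Base: filing + 17 years → 28 January 2024.
  Interference Suspension Credit: +581 days → 31 August 2025.
Expiry of referenced patent IL-119923:
  Base: filing + 17 years → 20 February 2022.
Terminal disclaimer: IL-379490 expires on the earlier of 31 August 2025 and 20 February 2022.

February 20, 2022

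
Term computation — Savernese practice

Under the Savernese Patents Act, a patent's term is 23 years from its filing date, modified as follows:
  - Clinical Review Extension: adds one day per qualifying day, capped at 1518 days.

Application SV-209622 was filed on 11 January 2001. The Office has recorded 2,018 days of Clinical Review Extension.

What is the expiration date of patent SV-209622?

2028-03-08

Base term: filing date + 23 years → 11 January 2024.
Clinical Review Extension: 2018 days claimed exceeds the 1518-day cap, so +1518 days → 8 March 2028.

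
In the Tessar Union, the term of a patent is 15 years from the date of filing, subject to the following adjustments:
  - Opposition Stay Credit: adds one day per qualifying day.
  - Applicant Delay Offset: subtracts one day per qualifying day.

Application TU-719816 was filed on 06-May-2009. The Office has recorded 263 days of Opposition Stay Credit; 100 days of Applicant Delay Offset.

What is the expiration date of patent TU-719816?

October 16, 2024

Base term: filing date + 15 years → 6 May 2024.
Opposition Stay Credit: +263 days → 24 January 2025.
Applicant Delay Offset: −100 days → 16 October 2024.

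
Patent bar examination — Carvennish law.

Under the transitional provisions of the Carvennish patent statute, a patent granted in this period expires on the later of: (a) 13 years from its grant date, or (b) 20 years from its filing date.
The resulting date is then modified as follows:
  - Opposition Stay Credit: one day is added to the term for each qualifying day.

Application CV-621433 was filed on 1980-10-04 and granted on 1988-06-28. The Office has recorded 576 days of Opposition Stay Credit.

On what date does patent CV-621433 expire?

(a) grant + 13 years → 28 June 2001.
(b) filing + 20 years → 4 October 2000.
Later of the two: 28 June 2001.
Opposition Stay Credit: +576 days → 25 January 2003.

January 25, 2003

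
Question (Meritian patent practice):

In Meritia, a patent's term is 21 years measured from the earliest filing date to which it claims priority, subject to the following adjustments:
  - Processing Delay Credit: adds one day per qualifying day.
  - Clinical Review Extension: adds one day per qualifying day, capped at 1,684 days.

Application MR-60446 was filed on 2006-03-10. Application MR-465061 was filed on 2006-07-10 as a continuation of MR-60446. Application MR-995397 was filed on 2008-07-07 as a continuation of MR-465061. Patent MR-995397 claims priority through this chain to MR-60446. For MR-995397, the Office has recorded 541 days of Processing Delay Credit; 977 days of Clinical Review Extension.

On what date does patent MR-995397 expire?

May 6, 2031

Earliest priority filing: 10 March 2006.
Base term: 10 March 2006 + 21 years → 10 March 2027.
Processing Delay Credit: +541 days → 1 September 2028.
Clinical Review Extension: 977 days (within the 1684-day cap) → +977 days → 6 May 2031.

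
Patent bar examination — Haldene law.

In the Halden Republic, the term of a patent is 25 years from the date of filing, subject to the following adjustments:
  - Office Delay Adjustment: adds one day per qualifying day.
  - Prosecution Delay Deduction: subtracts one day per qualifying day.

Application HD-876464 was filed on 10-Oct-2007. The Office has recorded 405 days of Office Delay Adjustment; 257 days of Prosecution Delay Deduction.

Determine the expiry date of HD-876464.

March 7, 2033

Base term: filing date + 25 years → 10 October 2032.
Office Delay Adjustment: +405 days → 19 November 2033.
Prosecution Delay Deduction: −257 days → 7 March 2033.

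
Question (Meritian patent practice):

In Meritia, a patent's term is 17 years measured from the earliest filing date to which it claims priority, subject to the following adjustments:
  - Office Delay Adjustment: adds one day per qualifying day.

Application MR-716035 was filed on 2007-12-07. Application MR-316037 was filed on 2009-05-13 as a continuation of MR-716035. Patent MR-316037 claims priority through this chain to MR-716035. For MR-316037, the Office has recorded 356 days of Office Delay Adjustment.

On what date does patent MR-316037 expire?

November 28, 2025

Earliest priority filing: 7 December 2007.
Base term: 7 December 2007 + 17 years → 7 December 2024.
Office Delay Adjustment: +356 days → 28 November 2025.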